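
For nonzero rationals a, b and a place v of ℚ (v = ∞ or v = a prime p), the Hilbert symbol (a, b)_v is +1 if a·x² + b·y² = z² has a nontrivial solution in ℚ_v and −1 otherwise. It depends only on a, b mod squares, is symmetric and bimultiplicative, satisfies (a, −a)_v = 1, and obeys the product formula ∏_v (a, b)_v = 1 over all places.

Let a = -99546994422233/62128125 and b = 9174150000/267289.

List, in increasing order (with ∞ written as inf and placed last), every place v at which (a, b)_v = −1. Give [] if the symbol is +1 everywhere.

[2, 19, 29, 37]

Mod squares: a ≡ -5365, b ≡ 101935. Check v ∈ {∞, 2, 3, 5, 11, 17, 19, 23, 29, 37, 41, 47}.
v=2: v_2(a)=0, v_2(b)=4; units ≡ 3, 7 (mod 8); ε·ε+αω+βω = 1·1+0·0+4·1 ≡ 1  ⇒  (a,b)_2 = -1.
v=29: a=29^1·(≡21), b=29^1·(≡24) mod 29; (21|29)=-1, (24|29)=+1; (−1)^{1·1·14}·(-1)^1·(+1)^1 = -1.
v=41: a=41^2·(≡17), b=41^0·(≡25) mod 41; (17|41)=-1, (25|41)=+1; (−1)^{2·0·20}·(-1)^0·(+1)^2 = +1.
v=11: a=11^0·(≡4), b=11^-2·(≡9) mod 11; (4|11)=+1, (9|11)=+1; (−1)^{0·-2·5}·(+1)^-2·(+1)^0 = +1.
v=5: a=5^-5·(≡2), b=5^5·(≡2) mod 5; (2|5)=-1, (2|5)=-1; (−1)^{-5·5·2}·(-1)^5·(-1)^-5 = +1.
v=17: a=17^2·(≡10), b=17^0·(≡14) mod 17; (10|17)=-1, (14|17)=-1; (−1)^{2·0·8}·(-1)^0·(-1)^2 = +1.
v=19: a=19^2·(≡10), b=19^1·(≡7) mod 19; (10|19)=-1, (7|19)=+1; (−1)^{2·1·9}·(-1)^1·(+1)^2 = -1.
v=37: a=37^1·(≡30), b=37^1·(≡13) mod 37; (30|37)=+1, (13|37)=-1; (−1)^{1·1·18}·(+1)^1·(-1)^1 = -1.
v=47: a=47^-2·(≡35), b=47^-2·(≡45) mod 47; (35|47)=-1, (45|47)=-1; (−1)^{-2·-2·23}·(-1)^-2·(-1)^-2 = +1.
v=∞: -5365 < 0 and 101935 > 0  ⇒  (a,b)_∞ = +1.
v=3: a=3^-2·(≡2), b=3^2·(≡1) mod 3; (2|3)=-1, (1|3)=+1; (−1)^{-2·2·1}·(-1)^2·(+1)^-2 = +1.
v=23: a=23^2·(≡19), b=23^0·(≡19) mod 23; (19|23)=-1, (19|23)=-1; (−1)^{2·0·11}·(-1)^0·(-1)^2 = +1.
Ram(-5365, 101935) = {2, 19, 29, 37}; no ℚ_2-point on the conic.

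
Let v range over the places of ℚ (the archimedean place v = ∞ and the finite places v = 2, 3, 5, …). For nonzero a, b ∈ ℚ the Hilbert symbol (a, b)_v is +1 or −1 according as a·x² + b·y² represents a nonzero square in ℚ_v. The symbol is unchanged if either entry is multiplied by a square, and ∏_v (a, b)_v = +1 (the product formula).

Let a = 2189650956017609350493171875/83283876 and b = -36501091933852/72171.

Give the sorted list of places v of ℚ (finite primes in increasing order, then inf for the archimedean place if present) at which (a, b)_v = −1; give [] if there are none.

Mod squares: a ≡ 1363, b ≡ -10373. Check v ∈ {∞, 2, 3, 5, 7, 11, 13, 23, 29, 41, 47}.
v=3: a=3^-6·(≡1), b=3^-8·(≡1) mod 3; (1|3)=+1, (1|3)=+1; (−1)^{-6·-8·1}·(+1)^-8·(+1)^-6 = +1.
v=41: a=41^2·(≡31), b=41^1·(≡7) mod 41; (31|41)=+1, (7|41)=-1; (−1)^{2·1·20}·(+1)^1·(-1)^2 = +1.
v=23: a=23^4·(≡12), b=23^3·(≡1) mod 23; (12|23)=+1, (1|23)=+1; (−1)^{4·3·11}·(+1)^3·(+1)^4 = +1.
v=13: a=13^-4·(≡2), b=13^2·(≡3) mod 13; (2|13)=-1, (3|13)=+1; (−1)^{-4·2·6}·(-1)^2·(+1)^-4 = +1.
v=2: v_2(a)=-2, v_2(b)=2; units ≡ 3, 3 (mod 8); ε·ε+αω+βω = 1·1+-2·1+2·1 ≡ 1  ⇒  (a,b)_2 = -1.
v=11: a=11^0·(≡8), b=11^-1·(≡3) mod 11; (8|11)=-1, (3|11)=+1; (−1)^{0·-1·5}·(-1)^-1·(+1)^0 = -1.
v=47: a=47^3·(≡41), b=47^2·(≡8) mod 47; (41|47)=-1, (8|47)=+1; (−1)^{3·2·23}·(-1)^2·(+1)^3 = +1.
v=5: a=5^6·(≡3), b=5^0·(≡3) mod 5; (3|5)=-1, (3|5)=-1; (−1)^{6·0·2}·(-1)^0·(-1)^6 = +1.
v=∞: 1363 > 0 and -10373 < 0  ⇒  (a,b)_∞ = +1.
v=7: a=7^6·(≡3), b=7^2·(≡2) mod 7; (3|7)=-1, (2|7)=+1; (−1)^{6·2·3}·(-1)^2·(+1)^6 = +1.
v=29: a=29^3·(≡8), b=29^0·(≡25) mod 29; (8|29)=-1, (25|29)=+1; (−1)^{3·0·14}·(-1)^0·(+1)^3 = +1.
Ram(1363, -10373) = {2, 11}; no ℚ_2-point on the conic.

[2, 11]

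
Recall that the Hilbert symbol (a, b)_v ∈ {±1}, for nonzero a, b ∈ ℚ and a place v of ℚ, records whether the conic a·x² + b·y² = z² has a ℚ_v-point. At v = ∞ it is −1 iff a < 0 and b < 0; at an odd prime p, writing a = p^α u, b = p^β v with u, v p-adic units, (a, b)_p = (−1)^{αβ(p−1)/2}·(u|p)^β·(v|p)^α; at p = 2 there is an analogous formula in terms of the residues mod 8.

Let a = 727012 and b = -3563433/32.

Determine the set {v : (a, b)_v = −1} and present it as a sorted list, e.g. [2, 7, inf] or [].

[13, 29, 31, 41]

Mod squares: a ≡ 181753, b ≡ -87986. Check v ∈ {∞, 2, 3, 11, 13, 29, 31, 37, 41}.
v=29: a=29^0·(≡11), b=29^1·(≡18) mod 29; (11|29)=-1, (18|29)=-1; (−1)^{0·1·14}·(-1)^1·(-1)^0 = -1.
v=2: v_2(a)=2, v_2(b)=-5; units ≡ 1, 7 (mod 8); ε·ε+αω+βω = 0·1+2·0+-5·0 ≡ 0  ⇒  (a,b)_2 = +1.
v=41: a=41^1·(≡20), b=41^1·(≡22) mod 41; (20|41)=+1, (22|41)=-1; (−1)^{1·1·20}·(+1)^1·(-1)^1 = -1.
v=11: a=11^1·(≡4), b=11^0·(≡5) mod 11; (4|11)=+1, (5|11)=+1; (−1)^{1·0·5}·(+1)^0·(+1)^1 = +1.
v=31: a=31^1·(≡16), b=31^0·(≡17) mod 31; (16|31)=+1, (17|31)=-1; (−1)^{1·0·15}·(+1)^0·(-1)^1 = -1.
v=3: a=3^0·(≡1), b=3^4·(≡1) mod 3; (1|3)=+1, (1|3)=+1; (−1)^{0·4·1}·(+1)^4·(+1)^0 = +1.
v=13: a=13^1·(≡11), b=13^0·(≡6) mod 13; (11|13)=-1, (6|13)=-1; (−1)^{1·0·6}·(-1)^0·(-1)^1 = -1.
v=37: a=37^0·(≡36), b=37^1·(≡7) mod 37; (36|37)=+1, (7|37)=+1; (−1)^{0·1·18}·(+1)^1·(+1)^0 = +1.
v=∞: 181753 > 0 and -87986 < 0  ⇒  (a,b)_∞ = +1.
|Ram(181753, -87986)| = 4, even; anisotropic at {13, 29, 31, 41}.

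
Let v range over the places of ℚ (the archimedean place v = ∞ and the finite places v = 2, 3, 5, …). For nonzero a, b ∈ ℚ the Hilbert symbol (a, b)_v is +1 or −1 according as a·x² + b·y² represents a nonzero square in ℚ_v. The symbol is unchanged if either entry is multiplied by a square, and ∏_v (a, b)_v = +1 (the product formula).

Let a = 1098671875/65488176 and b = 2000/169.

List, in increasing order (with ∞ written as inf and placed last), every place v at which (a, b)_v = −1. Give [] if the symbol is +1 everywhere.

Mod squares: a ≡ 429065, b ≡ 5. Check v ∈ {∞, 2, 3, 5, 7, 13, 23, 41}.
v=7: a=7^3·(≡6), b=7^0·(≡5) mod 7; (6|7)=-1, (5|7)=-1; (−1)^{3·0·3}·(-1)^0·(-1)^3 = -1.
v=2: v_2(a)=-4, v_2(b)=4; units ≡ 1, 5 (mod 8); ε·ε+αω+βω = 0·0+-4·1+4·0 ≡ 0  ⇒  (a,b)_2 = +1.
v=3: a=3^-4·(≡2), b=3^0·(≡2) mod 3; (2|3)=-1, (2|3)=-1; (−1)^{-4·0·1}·(-1)^0·(-1)^-4 = +1.
v=41: a=41^1·(≡33), b=41^0·(≡31) mod 41; (33|41)=+1, (31|41)=+1; (−1)^{1·0·20}·(+1)^0·(+1)^1 = +1.
v=23: a=23^-1·(≡8), b=23^0·(≡20) mod 23; (8|23)=+1, (20|23)=-1; (−1)^{-1·0·11}·(+1)^0·(-1)^-1 = -1.
v=5: a=5^7·(≡3), b=5^3·(≡4) mod 5; (3|5)=-1, (4|5)=+1; (−1)^{7·3·2}·(-1)^3·(+1)^7 = -1.
v=∞: 429065 > 0 and 5 > 0  ⇒  (a,b)_∞ = +1.
v=13: a=13^-3·(≡11), b=13^-2·(≡11) mod 13; (11|13)=-1, (11|13)=-1; (−1)^{-3·-2·6}·(-1)^-2·(-1)^-3 = -1.
(429065, 5 / ℚ) ramifies at {5, 7, 13, 23}: a division algebra.

[5, 7, 13, 23]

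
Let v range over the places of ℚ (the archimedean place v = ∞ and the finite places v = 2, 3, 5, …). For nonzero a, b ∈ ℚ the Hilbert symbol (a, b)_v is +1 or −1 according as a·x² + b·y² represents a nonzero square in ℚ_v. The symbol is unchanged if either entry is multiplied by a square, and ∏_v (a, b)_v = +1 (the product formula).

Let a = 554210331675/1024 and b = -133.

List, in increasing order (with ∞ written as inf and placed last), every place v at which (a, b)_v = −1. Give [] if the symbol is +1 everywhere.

[2, 3, 7, 11]

(a, b) ≡ (3003, -133) mod (ℚ^×)²; places V = {2, 3, 5, 7, 11, 13, 19, ∞}.
(a,b)_3: α=1, u≡2; β=0, v≡2 (mod 3); (2|3)=-1, (2|3)=-1; sign (−1)^0·-1^0·-1^1 = -1.
(a,b)_2: α=-10, β=0; u≡3, v≡3 (mod 8); ε(u)ε(v)=1·1, αω(v)=-10·1, βω(u)=0·1; sum ≡ 1  ⇒  -1.
(a,b)_19: α=2, u≡4; β=1, v≡12 (mod 19); (4|19)=+1, (12|19)=-1; sign (−1)^0·+1^1·-1^2 = +1.
(a,b)_5: α=2, u≡3; β=0, v≡2 (mod 5); (3|5)=-1, (2|5)=-1; sign (−1)^0·-1^0·-1^2 = +1.
(a,b)_∞: sgn(3003)=+, sgn(-133)=−, so +1.
(a,b)_11: α=3, u≡4; β=0, v≡10 (mod 11); (4|11)=+1, (10|11)=-1; sign (−1)^0·+1^0·-1^3 = -1.
(a,b)_13: α=3, u≡12; β=0, v≡10 (mod 13); (12|13)=+1, (10|13)=+1; sign (−1)^0·+1^0·+1^3 = +1.
(a,b)_7: α=1, u≡4; β=1, v≡2 (mod 7); (4|7)=+1, (2|7)=+1; sign (−1)^1·+1^1·+1^1 = -1.
|Ram(3003, -133)| = 4, even; anisotropic at {2, 3, 7, 11}.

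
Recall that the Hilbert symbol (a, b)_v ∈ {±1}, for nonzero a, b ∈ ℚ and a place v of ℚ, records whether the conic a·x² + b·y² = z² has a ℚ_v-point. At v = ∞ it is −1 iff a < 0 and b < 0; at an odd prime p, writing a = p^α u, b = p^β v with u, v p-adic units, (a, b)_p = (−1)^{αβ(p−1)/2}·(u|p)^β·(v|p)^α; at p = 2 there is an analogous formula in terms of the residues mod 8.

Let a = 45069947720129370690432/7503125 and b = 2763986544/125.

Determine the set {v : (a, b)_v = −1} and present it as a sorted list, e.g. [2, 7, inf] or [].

(a, b) ≡ (13110, 6555) mod (ℚ^×)²; places V = {2, 3, 5, 7, 11, 19, 23, ∞}.
(a,b)_23: α=3, u≡6; β=1, v≡3 (mod 23); (6|23)=+1, (3|23)=+1; sign (−1)^1·+1^1·+1^3 = -1.
(a,b)_∞: sgn(13110)=+, sgn(6555)=+, so +1.
(a,b)_19: α=3, u≡6; β=1, v≡18 (mod 19); (6|19)=+1, (18|19)=-1; sign (−1)^1·+1^1·-1^3 = +1.
(a,b)_11: α=8, u≡1; β=4, v≡6 (mod 11); (1|11)=+1, (6|11)=-1; sign (−1)^0·+1^4·-1^8 = +1.
(a,b)_3: α=9, u≡2; β=3, v≡1 (mod 3); (2|3)=-1, (1|3)=+1; sign (−1)^1·-1^3·+1^9 = +1.
(a,b)_7: α=-4, u≡6; β=0, v≡3 (mod 7); (6|7)=-1, (3|7)=-1; sign (−1)^0·-1^0·-1^-4 = +1.
(a,b)_5: α=-5, u≡2; β=-3, v≡4 (mod 5); (2|5)=-1, (4|5)=+1; sign (−1)^0·-1^-3·+1^-5 = -1.
(a,b)_2: α=7, β=4; u≡3, v≡3 (mod 8); ε(u)ε(v)=1·1, αω(v)=7·1, βω(u)=4·1; sum ≡ 0  ⇒  +1.
(13110, 6555 / ℚ) ramifies at {5, 23}: a division algebra.

[5, 23]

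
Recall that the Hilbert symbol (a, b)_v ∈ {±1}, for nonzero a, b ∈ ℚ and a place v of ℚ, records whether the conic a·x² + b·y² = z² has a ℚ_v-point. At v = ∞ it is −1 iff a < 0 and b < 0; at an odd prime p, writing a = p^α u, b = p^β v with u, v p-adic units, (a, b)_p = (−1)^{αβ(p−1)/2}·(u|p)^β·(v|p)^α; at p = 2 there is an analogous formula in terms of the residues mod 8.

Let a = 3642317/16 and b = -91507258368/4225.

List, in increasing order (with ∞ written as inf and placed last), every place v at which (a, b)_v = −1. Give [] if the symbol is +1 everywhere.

[43, 47]

(a, b) ≡ (1517, -34357) mod (ℚ^×)²; places V = {2, 3, 5, 7, 13, 17, 37, 41, 43, 47, ∞}.
(a,b)_13: α=0, u≡1; β=-2, v≡6 (mod 13); (1|13)=+1, (6|13)=-1; sign (−1)^0·+1^-2·-1^0 = +1.
(a,b)_2: α=-4, β=10; u≡5, v≡3 (mod 8); ε(u)ε(v)=0·1, αω(v)=-4·1, βω(u)=10·1; sum ≡ 0  ⇒  +1.
(a,b)_47: α=0, u≡15; β=1, v≡14 (mod 47); (15|47)=-1, (14|47)=+1; sign (−1)^0·-1^1·+1^0 = -1.
(a,b)_41: α=1, u≡25; β=0, v≡32 (mod 41); (25|41)=+1, (32|41)=+1; sign (−1)^0·+1^0·+1^1 = +1.
(a,b)_7: α=4, u≡6; β=0, v≡5 (mod 7); (6|7)=-1, (5|7)=-1; sign (−1)^0·-1^0·-1^4 = +1.
(a,b)_5: α=0, u≡2; β=-2, v≡3 (mod 5); (2|5)=-1, (3|5)=-1; sign (−1)^0·-1^-2·-1^0 = +1.
(a,b)_3: α=0, u≡2; β=2, v≡2 (mod 3); (2|3)=-1, (2|3)=-1; sign (−1)^0·-1^2·-1^0 = +1.
(a,b)_∞: sgn(1517)=+, sgn(-34357)=−, so +1.
(a,b)_17: α=0, u≡1; β=3, v≡8 (mod 17); (1|17)=+1, (8|17)=+1; sign (−1)^0·+1^3·+1^0 = +1.
(a,b)_37: α=1, u≡36; β=0, v≡26 (mod 37); (36|37)=+1, (26|37)=+1; sign (−1)^0·+1^0·+1^1 = +1.
(a,b)_43: α=0, u≡27; β=1, v≡30 (mod 43); (27|43)=-1, (30|43)=-1; sign (−1)^0·-1^1·-1^0 = -1.
(1517, -34357 / ℚ) ramifies at {43, 47}: a division algebra.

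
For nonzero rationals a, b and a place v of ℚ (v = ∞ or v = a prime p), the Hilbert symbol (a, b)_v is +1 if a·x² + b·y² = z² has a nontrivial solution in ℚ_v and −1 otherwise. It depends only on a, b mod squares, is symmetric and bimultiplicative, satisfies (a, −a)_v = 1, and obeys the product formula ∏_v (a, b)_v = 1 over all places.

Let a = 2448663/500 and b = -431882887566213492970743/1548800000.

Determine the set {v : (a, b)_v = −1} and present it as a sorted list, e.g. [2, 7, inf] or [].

[7, 19]

(a, b) ≡ (33915, -35) mod (ℚ^×)²; places V = {2, 3, 5, 7, 11, 13, 17, 19, ∞}.
(a,b)_17: α=1, u≡7; β=6, v≡2 (mod 17); (7|17)=-1, (2|17)=+1; sign (−1)^0·-1^6·+1^1 = +1.
(a,b)_13: α=0, u≡8; β=2, v≡12 (mod 13); (8|13)=-1, (12|13)=+1; sign (−1)^0·-1^2·+1^0 = +1.
(a,b)_11: α=0, u≡6; β=-2, v≡4 (mod 11); (6|11)=-1, (4|11)=+1; sign (−1)^0·-1^-2·+1^0 = +1.
(a,b)_2: α=-2, β=-12; u≡3, v≡5 (mod 8); ε(u)ε(v)=1·0, αω(v)=-2·1, βω(u)=-12·1; sum ≡ 0  ⇒  +1.
(a,b)_3: α=1, u≡1; β=8, v≡1 (mod 3); (1|3)=+1, (1|3)=+1; sign (−1)^0·+1^8·+1^1 = +1.
(a,b)_∞: sgn(33915)=+, sgn(-35)=−, so +1.
(a,b)_7: α=1, u≡4; β=3, v≡2 (mod 7); (4|7)=+1, (2|7)=+1; sign (−1)^1·+1^3·+1^1 = -1.
(a,b)_19: α=3, u≡12; β=6, v≡3 (mod 19); (12|19)=-1, (3|19)=-1; sign (−1)^0·-1^6·-1^3 = -1.
(a,b)_5: α=-3, u≡2; β=-5, v≡2 (mod 5); (2|5)=-1, (2|5)=-1; sign (−1)^0·-1^-5·-1^-3 = +1.
(33915, -35 / ℚ) ramifies at {7, 19}: a division algebra.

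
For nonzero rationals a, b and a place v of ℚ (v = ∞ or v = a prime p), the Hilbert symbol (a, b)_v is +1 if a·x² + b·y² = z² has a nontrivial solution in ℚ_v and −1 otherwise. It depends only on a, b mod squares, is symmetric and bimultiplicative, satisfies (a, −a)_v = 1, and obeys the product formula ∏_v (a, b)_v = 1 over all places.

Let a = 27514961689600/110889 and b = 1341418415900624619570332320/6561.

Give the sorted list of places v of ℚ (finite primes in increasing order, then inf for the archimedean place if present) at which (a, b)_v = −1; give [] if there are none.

[13, 19]

(a, b) ≡ (181279, 1240330) mod (ℚ^×)²; places V = {2, 3, 5, 7, 11, 13, 19, 29, 31, 37, 47, ∞}.
(a,b)_5: α=2, u≡1; β=1, v≡4 (mod 5); (1|5)=+1, (4|5)=+1; sign (−1)^0·+1^1·+1^2 = +1.
(a,b)_11: α=2, u≡2; β=2, v≡1 (mod 11); (2|11)=-1, (1|11)=+1; sign (−1)^0·-1^2·+1^2 = +1.
(a,b)_47: α=1, u≡42; β=3, v≡30 (mod 47); (42|47)=+1, (30|47)=-1; sign (−1)^1·+1^3·-1^1 = +1.
(a,b)_7: α=3, u≡4; β=5, v≡3 (mod 7); (4|7)=+1, (3|7)=-1; sign (−1)^1·+1^5·-1^3 = +1.
(a,b)_2: α=10, β=5; u≡7, v≡5 (mod 8); ε(u)ε(v)=1·0, αω(v)=10·1, βω(u)=5·0; sum ≡ 0  ⇒  +1.
(a,b)_∞: sgn(181279)=+, sgn(1240330)=+, so +1.
(a,b)_13: α=0, u≡5; β=1, v≡4 (mod 13); (5|13)=-1, (4|13)=+1; sign (−1)^0·-1^1·+1^0 = -1.
(a,b)_29: α=1, u≡5; β=3, v≡13 (mod 29); (5|29)=+1, (13|29)=+1; sign (−1)^0·+1^3·+1^1 = +1.
(a,b)_19: α=1, u≡8; β=4, v≡18 (mod 19); (8|19)=-1, (18|19)=-1; sign (−1)^0·-1^4·-1^1 = -1.
(a,b)_37: α=-2, u≡34; β=0, v≡33 (mod 37); (34|37)=+1, (33|37)=+1; sign (−1)^0·+1^0·+1^-2 = +1.
(a,b)_31: α=0, u≡30; β=2, v≡1 (mod 31); (30|31)=-1, (1|31)=+1; sign (−1)^0·-1^2·+1^0 = +1.
(a,b)_3: α=-4, u≡1; β=-8, v≡1 (mod 3); (1|3)=+1, (1|3)=+1; sign (−1)^0·+1^-8·+1^-4 = +1.
(181279, 1240330 / ℚ) ramifies at {13, 19}: a division algebra.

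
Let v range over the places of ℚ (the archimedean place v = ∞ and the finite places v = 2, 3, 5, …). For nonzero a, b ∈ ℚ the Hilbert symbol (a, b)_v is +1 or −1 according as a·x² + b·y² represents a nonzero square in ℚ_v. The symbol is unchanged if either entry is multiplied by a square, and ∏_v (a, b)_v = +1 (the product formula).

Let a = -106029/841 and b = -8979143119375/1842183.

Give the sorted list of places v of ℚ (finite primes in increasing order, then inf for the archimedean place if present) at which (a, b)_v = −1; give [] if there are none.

(a, b) ≡ (-1309, -17017) mod (ℚ^×)²; places V = {2, 3, 5, 7, 11, 13, 17, 19, 29, ∞}.
(a,b)_2: α=0, β=0; u≡3, v≡7 (mod 8); ε(u)ε(v)=1·1, αω(v)=0·0, βω(u)=0·1; sum ≡ 1  ⇒  -1.
(a,b)_5: α=0, u≡1; β=4, v≡3 (mod 5); (1|5)=+1, (3|5)=-1; sign (−1)^0·+1^4·-1^0 = +1.
(a,b)_7: α=1, u≡1; β=-1, v≡3 (mod 7); (1|7)=+1, (3|7)=-1; sign (−1)^1·+1^-1·-1^1 = +1.
(a,b)_3: α=4, u≡2; β=-6, v≡2 (mod 3); (2|3)=-1, (2|3)=-1; sign (−1)^0·-1^-6·-1^4 = +1.
(a,b)_29: α=-2, u≡24; β=0, v≡9 (mod 29); (24|29)=+1, (9|29)=+1; sign (−1)^0·+1^0·+1^-2 = +1.
(a,b)_13: α=0, u≡10; β=3, v≡1 (mod 13); (10|13)=+1, (1|13)=+1; sign (−1)^0·+1^3·+1^0 = +1.
(a,b)_11: α=1, u≡6; β=3, v≡1 (mod 11); (6|11)=-1, (1|11)=+1; sign (−1)^1·-1^3·+1^1 = +1.
(a,b)_19: α=0, u≡2; β=-2, v≡5 (mod 19); (2|19)=-1, (5|19)=+1; sign (−1)^0·-1^-2·+1^0 = +1.
(a,b)_17: α=1, u≡13; β=3, v≡1 (mod 17); (13|17)=+1, (1|17)=+1; sign (−1)^0·+1^3·+1^1 = +1.
(a,b)_∞: sgn(-1309)=−, sgn(-17017)=−, so -1.
Ram(-1309, -17017) = {2, ∞}; no ℚ_2-point on the conic.

[2, inf]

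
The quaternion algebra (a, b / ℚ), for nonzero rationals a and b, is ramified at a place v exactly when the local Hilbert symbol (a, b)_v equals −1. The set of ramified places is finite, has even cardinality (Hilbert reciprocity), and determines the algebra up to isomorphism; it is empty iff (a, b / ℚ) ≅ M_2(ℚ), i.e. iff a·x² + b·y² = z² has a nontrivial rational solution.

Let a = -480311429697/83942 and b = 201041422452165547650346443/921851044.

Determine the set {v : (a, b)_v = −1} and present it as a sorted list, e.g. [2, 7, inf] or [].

[2, 11, 19, 23]

Mod squares: a ≡ -278806, b ≡ 7843. Check v ∈ {∞, 2, 3, 11, 17, 19, 23, 29, 31, 47}.
v=19: a=19^-1·(≡3), b=19^-2·(≡14) mod 19; (3|19)=-1, (14|19)=-1; (−1)^{-1·-2·9}·(-1)^-2·(-1)^-1 = -1.
v=23: a=23^1·(≡5), b=23^3·(≡19) mod 23; (5|23)=-1, (19|23)=-1; (−1)^{1·3·11}·(-1)^3·(-1)^1 = -1.
v=2: v_2(a)=-1, v_2(b)=-2; units ≡ 5, 3 (mod 8); ε·ε+αω+βω = 0·1+-1·1+-2·1 ≡ 1  ⇒  (a,b)_2 = -1.
v=∞: -278806 < 0 and 7843 > 0  ⇒  (a,b)_∞ = +1.
v=29: a=29^3·(≡17), b=29^6·(≡4) mod 29; (17|29)=-1, (4|29)=+1; (−1)^{3·6·14}·(-1)^6·(+1)^3 = +1.
v=17: a=17^0·(≡11), b=17^-2·(≡10) mod 17; (11|17)=-1, (10|17)=-1; (−1)^{0·-2·8}·(-1)^-2·(-1)^0 = +1.
v=11: a=11^1·(≡1), b=11^3·(≡3) mod 11; (1|11)=+1, (3|11)=+1; (−1)^{1·3·5}·(+1)^3·(+1)^1 = -1.
v=31: a=31^2·(≡18), b=31^5·(≡20) mod 31; (18|31)=+1, (20|31)=+1; (−1)^{2·5·15}·(+1)^5·(+1)^2 = +1.
v=3: a=3^4·(≡2), b=3^6·(≡1) mod 3; (2|3)=-1, (1|3)=+1; (−1)^{4·6·1}·(-1)^6·(+1)^4 = +1.
v=47: a=47^-2·(≡22), b=47^-2·(≡30) mod 47; (22|47)=-1, (30|47)=-1; (−1)^{-2·-2·23}·(-1)^-2·(-1)^-2 = +1.
|Ram(-278806, 7843)| = 4, even; anisotropic at {2, 11, 19, 23}.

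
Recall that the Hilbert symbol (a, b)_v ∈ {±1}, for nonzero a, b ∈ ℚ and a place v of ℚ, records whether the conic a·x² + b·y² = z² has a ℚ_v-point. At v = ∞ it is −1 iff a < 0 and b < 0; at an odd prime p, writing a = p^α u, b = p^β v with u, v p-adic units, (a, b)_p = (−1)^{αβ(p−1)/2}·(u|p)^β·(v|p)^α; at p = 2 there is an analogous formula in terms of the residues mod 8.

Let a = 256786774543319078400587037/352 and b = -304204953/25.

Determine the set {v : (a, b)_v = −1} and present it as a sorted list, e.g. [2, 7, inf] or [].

[2, 3, 13, 17, 31, 41]

(a, b) ≡ (581173029294, -842673) mod (ℚ^×)²; places V = {2, 3, 5, 11, 13, 17, 19, 23, 29, 31, 41, 47, ∞}.
(a,b)_47: α=1, u≡12; β=0, v≡6 (mod 47); (12|47)=+1, (6|47)=+1; sign (−1)^0·+1^0·+1^1 = +1.
(a,b)_∞: sgn(581173029294)=+, sgn(-842673)=−, so +1.
(a,b)_11: α=-1, u≡10; β=0, v≡1 (mod 11); (10|11)=-1, (1|11)=+1; sign (−1)^0·-1^0·+1^-1 = +1.
(a,b)_13: α=5, u≡5; β=1, v≡4 (mod 13); (5|13)=-1, (4|13)=+1; sign (−1)^0·-1^1·+1^5 = -1.
(a,b)_2: α=-5, β=0; u≡7, v≡7 (mod 8); ε(u)ε(v)=1·1, αω(v)=-5·0, βω(u)=0·0; sum ≡ 1  ⇒  -1.
(a,b)_3: α=7, u≡2; β=1, v≡2 (mod 3); (2|3)=-1, (2|3)=-1; sign (−1)^1·-1^1·-1^7 = -1.
(a,b)_31: α=3, u≡2; β=1, v≡28 (mod 31); (2|31)=+1, (28|31)=+1; sign (−1)^1·+1^1·+1^3 = -1.
(a,b)_41: α=3, u≡20; β=1, v≡35 (mod 41); (20|41)=+1, (35|41)=-1; sign (−1)^0·+1^1·-1^3 = -1.
(a,b)_5: α=0, u≡1; β=-2, v≡2 (mod 5); (1|5)=+1, (2|5)=-1; sign (−1)^0·+1^-2·-1^0 = +1.
(a,b)_17: α=3, u≡8; β=1, v≡10 (mod 17); (8|17)=+1, (10|17)=-1; sign (−1)^0·+1^1·-1^3 = -1.
(a,b)_19: α=0, u≡7; β=2, v≡12 (mod 19); (7|19)=+1, (12|19)=-1; sign (−1)^0·+1^2·-1^0 = +1.
(a,b)_23: α=1, u≡13; β=0, v≡8 (mod 23); (13|23)=+1, (8|23)=+1; sign (−1)^0·+1^0·+1^1 = +1.
(a,b)_29: α=1, u≡21; β=0, v≡7 (mod 29); (21|29)=-1, (7|29)=+1; sign (−1)^0·-1^0·+1^1 = +1.
|Ram(581173029294, -842673)| = 6, even; anisotropic at {2, 3, 13, 17, 31, 41}.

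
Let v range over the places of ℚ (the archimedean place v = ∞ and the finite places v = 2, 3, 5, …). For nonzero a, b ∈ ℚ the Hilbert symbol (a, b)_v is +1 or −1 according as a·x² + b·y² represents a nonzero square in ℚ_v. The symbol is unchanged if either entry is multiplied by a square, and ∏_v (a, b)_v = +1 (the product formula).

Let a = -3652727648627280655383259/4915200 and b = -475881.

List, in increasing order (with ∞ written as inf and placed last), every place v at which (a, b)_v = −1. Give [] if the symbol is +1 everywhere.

[2, 17, 43, inf]

(a, b) ≡ (-27993, -475881) mod (ℚ^×)²; places V = {2, 3, 5, 7, 11, 17, 23, 29, 31, 43, ∞}.
(a,b)_43: α=3, u≡18; β=1, v≡27 (mod 43); (18|43)=-1, (27|43)=-1; sign (−1)^1·-1^1·-1^3 = -1.
(a,b)_∞: sgn(-27993)=−, sgn(-475881)=−, so -1.
(a,b)_23: α=2, u≡5; β=0, v≡12 (mod 23); (5|23)=-1, (12|23)=+1; sign (−1)^0·-1^0·+1^2 = +1.
(a,b)_7: α=3, u≡6; β=1, v≡1 (mod 7); (6|7)=-1, (1|7)=+1; sign (−1)^1·-1^1·+1^3 = +1.
(a,b)_17: α=4, u≡5; β=1, v≡6 (mod 17); (5|17)=-1, (6|17)=-1; sign (−1)^0·-1^1·-1^4 = -1.
(a,b)_5: α=-2, u≡2; β=0, v≡4 (mod 5); (2|5)=-1, (4|5)=+1; sign (−1)^0·-1^0·+1^-2 = +1.
(a,b)_11: α=2, u≡7; β=0, v≡1 (mod 11); (7|11)=-1, (1|11)=+1; sign (−1)^0·-1^0·+1^2 = +1.
(a,b)_2: α=-16, β=0; u≡7, v≡7 (mod 8); ε(u)ε(v)=1·1, αω(v)=-16·0, βω(u)=0·0; sum ≡ 1  ⇒  -1.
(a,b)_31: α=3, u≡23; β=1, v≡25 (mod 31); (23|31)=-1, (25|31)=+1; sign (−1)^1·-1^1·+1^3 = +1.
(a,b)_3: α=-1, u≡2; β=1, v≡1 (mod 3); (2|3)=-1, (1|3)=+1; sign (−1)^1·-1^1·+1^-1 = +1.
(a,b)_29: α=2, u≡3; β=0, v≡9 (mod 29); (3|29)=-1, (9|29)=+1; sign (−1)^0·-1^0·+1^2 = +1.
(-27993, -475881 / ℚ) ramifies at {2, 17, 43, ∞}: a division algebra.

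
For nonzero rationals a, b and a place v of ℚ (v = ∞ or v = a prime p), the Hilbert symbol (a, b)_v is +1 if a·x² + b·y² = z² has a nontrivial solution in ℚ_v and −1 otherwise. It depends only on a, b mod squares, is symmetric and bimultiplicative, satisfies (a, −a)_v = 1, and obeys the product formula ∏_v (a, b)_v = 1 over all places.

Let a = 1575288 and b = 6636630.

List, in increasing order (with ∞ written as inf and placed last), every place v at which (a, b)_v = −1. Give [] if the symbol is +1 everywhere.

[3, 5, 11, 17]

(a, b) ≡ (4862, 39270) mod (ℚ^×)²; places V = {2, 3, 5, 7, 11, 13, 17, ∞}.
(a,b)_11: α=1, u≡10; β=1, v≡2 (mod 11); (10|11)=-1, (2|11)=-1; sign (−1)^1·-1^1·-1^1 = -1.
(a,b)_∞: sgn(4862)=+, sgn(39270)=+, so +1.
(a,b)_13: α=1, u≡3; β=2, v≡10 (mod 13); (3|13)=+1, (10|13)=+1; sign (−1)^0·+1^2·+1^1 = +1.
(a,b)_17: α=1, u≡14; β=1, v≡2 (mod 17); (14|17)=-1, (2|17)=+1; sign (−1)^0·-1^1·+1^1 = -1.
(a,b)_2: α=3, β=1; u≡7, v≡3 (mod 8); ε(u)ε(v)=1·1, αω(v)=3·1, βω(u)=1·0; sum ≡ 0  ⇒  +1.
(a,b)_3: α=4, u≡2; β=1, v≡1 (mod 3); (2|3)=-1, (1|3)=+1; sign (−1)^0·-1^1·+1^4 = -1.
(a,b)_7: α=0, u≡1; β=1, v≡3 (mod 7); (1|7)=+1, (3|7)=-1; sign (−1)^0·+1^1·-1^0 = +1.
(a,b)_5: α=0, u≡3; β=1, v≡1 (mod 5); (3|5)=-1, (1|5)=+1; sign (−1)^0·-1^1·+1^0 = -1.
Ram(4862, 39270) = {3, 5, 11, 17}; no ℚ_3-point on the conic.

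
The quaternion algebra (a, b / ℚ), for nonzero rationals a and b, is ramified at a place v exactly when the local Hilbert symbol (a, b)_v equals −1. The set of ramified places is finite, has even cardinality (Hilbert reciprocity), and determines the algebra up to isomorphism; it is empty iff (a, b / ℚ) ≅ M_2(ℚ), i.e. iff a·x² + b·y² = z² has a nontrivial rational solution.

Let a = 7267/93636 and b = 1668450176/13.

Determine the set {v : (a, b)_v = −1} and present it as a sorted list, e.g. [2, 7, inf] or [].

[23, 37]

Mod squares: a ≡ 43, b ≡ 1172678. Check v ∈ {∞, 2, 3, 13, 17, 23, 37, 43, 53}.
v=53: a=53^0·(≡42), b=53^1·(≡24) mod 53; (42|53)=+1, (24|53)=+1; (−1)^{0·1·26}·(+1)^1·(+1)^0 = +1.
v=∞: 43 > 0 and 1172678 > 0  ⇒  (a,b)_∞ = +1.
v=13: a=13^2·(≡3), b=13^-1·(≡3) mod 13; (3|13)=+1, (3|13)=+1; (−1)^{2·-1·6}·(+1)^-1·(+1)^2 = +1.
v=3: a=3^-4·(≡1), b=3^0·(≡2) mod 3; (1|3)=+1, (2|3)=-1; (−1)^{-4·0·1}·(+1)^0·(-1)^-4 = +1.
v=2: v_2(a)=-2, v_2(b)=7; units ≡ 3, 3 (mod 8); ε·ε+αω+βω = 1·1+-2·1+7·1 ≡ 0  ⇒  (a,b)_2 = +1.
v=23: a=23^0·(≡15), b=23^1·(≡9) mod 23; (15|23)=-1, (9|23)=+1; (−1)^{0·1·11}·(-1)^1·(+1)^0 = -1.
v=37: a=37^0·(≡2), b=37^1·(≡24) mod 37; (2|37)=-1, (24|37)=-1; (−1)^{0·1·18}·(-1)^1·(-1)^0 = -1.
v=17: a=17^-2·(≡8), b=17^2·(≡4) mod 17; (8|17)=+1, (4|17)=+1; (−1)^{-2·2·8}·(+1)^2·(+1)^-2 = +1.
v=43: a=43^1·(≡36), b=43^0·(≡36) mod 43; (36|43)=+1, (36|43)=+1; (−1)^{1·0·21}·(+1)^0·(+1)^1 = +1.
(43, 1172678 / ℚ) ramifies at {23, 37}: a division algebra.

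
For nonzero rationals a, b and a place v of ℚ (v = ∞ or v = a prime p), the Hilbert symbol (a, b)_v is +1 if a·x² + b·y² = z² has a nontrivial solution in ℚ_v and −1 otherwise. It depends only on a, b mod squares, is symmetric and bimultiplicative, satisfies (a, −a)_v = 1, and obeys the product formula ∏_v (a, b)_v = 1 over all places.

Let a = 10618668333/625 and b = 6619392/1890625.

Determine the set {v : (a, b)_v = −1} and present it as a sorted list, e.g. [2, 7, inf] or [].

Mod squares: a ≡ 493, b ≡ 17. Check v ∈ {∞, 2, 3, 5, 7, 11, 13, 17, 29}.
v=29: a=29^1·(≡21), b=29^0·(≡3) mod 29; (21|29)=-1, (3|29)=-1; (−1)^{1·0·14}·(-1)^0·(-1)^1 = -1.
v=2: v_2(a)=0, v_2(b)=8; units ≡ 5, 1 (mod 8); ε·ε+αω+βω = 0·0+0·0+8·1 ≡ 0  ⇒  (a,b)_2 = +1.
v=17: a=17^3·(≡14), b=17^1·(≡2) mod 17; (14|17)=-1, (2|17)=+1; (−1)^{3·1·8}·(-1)^1·(+1)^3 = -1.
v=13: a=13^2·(≡3), b=13^2·(≡10) mod 13; (3|13)=+1, (10|13)=+1; (−1)^{2·2·6}·(+1)^2·(+1)^2 = +1.
v=3: a=3^2·(≡1), b=3^2·(≡2) mod 3; (1|3)=+1, (2|3)=-1; (−1)^{2·2·1}·(+1)^2·(-1)^2 = +1.
v=7: a=7^2·(≡6), b=7^0·(≡5) mod 7; (6|7)=-1, (5|7)=-1; (−1)^{2·0·3}·(-1)^0·(-1)^2 = +1.
v=∞: 493 > 0 and 17 > 0  ⇒  (a,b)_∞ = +1.
v=11: a=11^0·(≡1), b=11^-2·(≡2) mod 11; (1|11)=+1, (2|11)=-1; (−1)^{0·-2·5}·(+1)^-2·(-1)^0 = +1.
v=5: a=5^-4·(≡3), b=5^-6·(≡2) mod 5; (3|5)=-1, (2|5)=-1; (−1)^{-4·-6·2}·(-1)^-6·(-1)^-4 = +1.
Ram(493, 17) = {17, 29}; no ℚ_17-point on the conic.

[17, 29]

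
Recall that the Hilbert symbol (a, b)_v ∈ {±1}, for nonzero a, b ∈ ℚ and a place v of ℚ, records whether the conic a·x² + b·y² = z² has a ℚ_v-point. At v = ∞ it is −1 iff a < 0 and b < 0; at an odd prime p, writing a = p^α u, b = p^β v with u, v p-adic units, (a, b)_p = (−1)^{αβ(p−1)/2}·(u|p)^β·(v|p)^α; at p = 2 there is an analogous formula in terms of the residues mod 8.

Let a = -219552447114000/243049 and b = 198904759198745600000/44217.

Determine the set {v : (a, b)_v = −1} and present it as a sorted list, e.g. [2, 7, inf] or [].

[5, 17, 37, 47]

Mod squares: a ≡ -60865, b ≡ 26902330. Check v ∈ {∞, 2, 3, 5, 7, 11, 13, 17, 29, 37, 47}.
v=7: a=7^3·(≡5), b=7^5·(≡4) mod 7; (5|7)=-1, (4|7)=+1; (−1)^{3·5·3}·(-1)^5·(+1)^3 = +1.
v=2: v_2(a)=4, v_2(b)=13; units ≡ 7, 5 (mod 8); ε·ε+αω+βω = 1·0+4·1+13·0 ≡ 0  ⇒  (a,b)_2 = +1.
v=37: a=37^1·(≡2), b=37^1·(≡34) mod 37; (2|37)=-1, (34|37)=+1; (−1)^{1·1·18}·(-1)^1·(+1)^1 = -1.
v=∞: -60865 < 0 and 26902330 > 0  ⇒  (a,b)_∞ = +1.
v=11: a=11^2·(≡3), b=11^2·(≡3) mod 11; (3|11)=+1, (3|11)=+1; (−1)^{2·2·5}·(+1)^2·(+1)^2 = +1.
v=13: a=13^2·(≡12), b=13^3·(≡8) mod 13; (12|13)=+1, (8|13)=-1; (−1)^{2·3·6}·(+1)^3·(-1)^2 = +1.
v=5: a=5^3·(≡2), b=5^5·(≡1) mod 5; (2|5)=-1, (1|5)=+1; (−1)^{3·5·2}·(-1)^5·(+1)^3 = -1.
v=47: a=47^1·(≡16), b=47^1·(≡7) mod 47; (16|47)=+1, (7|47)=+1; (−1)^{1·1·23}·(+1)^1·(+1)^1 = -1.
v=3: a=3^2·(≡2), b=3^-2·(≡1) mod 3; (2|3)=-1, (1|3)=+1; (−1)^{2·-2·1}·(-1)^-2·(+1)^2 = +1.
v=17: a=17^-2·(≡10), b=17^-3·(≡10) mod 17; (10|17)=-1, (10|17)=-1; (−1)^{-2·-3·8}·(-1)^-3·(-1)^-2 = -1.
v=29: a=29^-2·(≡23), b=29^0·(≡16) mod 29; (23|29)=+1, (16|29)=+1; (−1)^{-2·0·14}·(+1)^0·(+1)^-2 = +1.
(-60865, 26902330 / ℚ) ramifies at {5, 17, 37, 47}: a division algebra.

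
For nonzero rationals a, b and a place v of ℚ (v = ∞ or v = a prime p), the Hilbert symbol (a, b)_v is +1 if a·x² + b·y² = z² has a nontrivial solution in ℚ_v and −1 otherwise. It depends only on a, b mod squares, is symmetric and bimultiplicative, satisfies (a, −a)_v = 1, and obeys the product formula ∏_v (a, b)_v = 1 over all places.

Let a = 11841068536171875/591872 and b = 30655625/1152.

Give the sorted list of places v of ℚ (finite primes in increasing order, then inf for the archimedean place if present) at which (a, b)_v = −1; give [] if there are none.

[2, 5, 7, 13]

(a, b) ≡ (70, 2002) mod (ℚ^×)²; places V = {2, 3, 5, 7, 11, 13, 17, ∞}.
(a,b)_13: α=2, u≡8; β=1, v≡2 (mod 13); (8|13)=-1, (2|13)=-1; sign (−1)^0·-1^1·-1^2 = -1.
(a,b)_7: α=7, u≡6; β=3, v≡5 (mod 7); (6|7)=-1, (5|7)=-1; sign (−1)^1·-1^3·-1^7 = -1.
(a,b)_2: α=-11, β=-7; u≡3, v≡1 (mod 8); ε(u)ε(v)=1·0, αω(v)=-11·0, βω(u)=-7·1; sum ≡ 1  ⇒  -1.
(a,b)_5: α=7, u≡4; β=4, v≡2 (mod 5); (4|5)=+1, (2|5)=-1; sign (−1)^0·+1^4·-1^7 = -1.
(a,b)_11: α=2, u≡9; β=1, v≡10 (mod 11); (9|11)=+1, (10|11)=-1; sign (−1)^0·+1^1·-1^2 = +1.
(a,b)_17: α=-2, u≡2; β=0, v≡4 (mod 17); (2|17)=+1, (4|17)=+1; sign (−1)^0·+1^0·+1^-2 = +1.
(a,b)_3: α=2, u≡1; β=-2, v≡1 (mod 3); (1|3)=+1, (1|3)=+1; sign (−1)^0·+1^-2·+1^2 = +1.
(a,b)_∞: sgn(70)=+, sgn(2002)=+, so +1.
|Ram(70, 2002)| = 4, even; anisotropic at {2, 5, 7, 13}.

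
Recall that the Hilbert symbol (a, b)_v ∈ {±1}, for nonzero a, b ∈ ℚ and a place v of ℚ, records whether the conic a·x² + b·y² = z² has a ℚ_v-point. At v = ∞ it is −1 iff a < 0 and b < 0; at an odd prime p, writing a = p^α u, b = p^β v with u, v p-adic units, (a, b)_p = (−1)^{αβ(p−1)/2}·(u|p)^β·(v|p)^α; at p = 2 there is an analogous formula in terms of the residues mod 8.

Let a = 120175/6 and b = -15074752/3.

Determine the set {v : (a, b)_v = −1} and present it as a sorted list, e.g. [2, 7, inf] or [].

Mod squares: a ≡ 28842, b ≡ -14421. Check v ∈ {∞, 2, 3, 5, 7, 11, 19, 23}.
v=2: v_2(a)=-1, v_2(b)=6; units ≡ 5, 3 (mod 8); ε·ε+αω+βω = 0·1+-1·1+6·1 ≡ 1  ⇒  (a,b)_2 = -1.
v=∞: 28842 > 0 and -14421 < 0  ⇒  (a,b)_∞ = +1.
v=3: a=3^-1·(≡2), b=3^-1·(≡2) mod 3; (2|3)=-1, (2|3)=-1; (−1)^{-1·-1·1}·(-1)^-1·(-1)^-1 = -1.
v=19: a=19^1·(≡6), b=19^1·(≡17) mod 19; (6|19)=+1, (17|19)=+1; (−1)^{1·1·9}·(+1)^1·(+1)^1 = -1.
v=23: a=23^1·(≡16), b=23^1·(≡10) mod 23; (16|23)=+1, (10|23)=-1; (−1)^{1·1·11}·(+1)^1·(-1)^1 = +1.
v=11: a=11^1·(≡4), b=11^1·(≡1) mod 11; (4|11)=+1, (1|11)=+1; (−1)^{1·1·5}·(+1)^1·(+1)^1 = -1.
v=5: a=5^2·(≡2), b=5^0·(≡1) mod 5; (2|5)=-1, (1|5)=+1; (−1)^{2·0·2}·(-1)^0·(+1)^2 = +1.
v=7: a=7^0·(≡1), b=7^2·(≡3) mod 7; (1|7)=+1, (3|7)=-1; (−1)^{0·2·3}·(+1)^2·(-1)^0 = +1.
Ram(28842, -14421) = {2, 3, 11, 19}; no ℚ_2-point on the conic.

[2, 3, 11, 19]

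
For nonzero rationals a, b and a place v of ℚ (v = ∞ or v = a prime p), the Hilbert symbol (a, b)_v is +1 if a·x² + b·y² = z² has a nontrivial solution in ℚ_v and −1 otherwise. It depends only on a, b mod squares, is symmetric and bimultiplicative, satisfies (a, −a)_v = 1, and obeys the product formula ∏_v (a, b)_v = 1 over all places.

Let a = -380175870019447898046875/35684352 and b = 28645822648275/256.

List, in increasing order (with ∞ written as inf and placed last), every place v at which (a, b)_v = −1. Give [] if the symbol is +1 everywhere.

[2, 3, 19, 23]

(a, b) ≡ (-6118, 51) mod (ℚ^×)²; places V = {2, 3, 5, 7, 11, 17, 19, 23, ∞}.
(a,b)_∞: sgn(-6118)=−, sgn(51)=+, so +1.
(a,b)_5: α=8, u≡3; β=2, v≡1 (mod 5); (3|5)=-1, (1|5)=+1; sign (−1)^0·-1^2·+1^8 = +1.
(a,b)_3: α=-2, u≡2; β=1, v≡2 (mod 3); (2|3)=-1, (2|3)=-1; sign (−1)^0·-1^1·-1^-2 = -1.
(a,b)_19: α=3, u≡9; β=2, v≡12 (mod 19); (9|19)=+1, (12|19)=-1; sign (−1)^0·+1^2·-1^3 = -1.
(a,b)_2: α=-15, β=-8; u≡5, v≡3 (mod 8); ε(u)ε(v)=0·1, αω(v)=-15·1, βω(u)=-8·1; sum ≡ 1  ⇒  -1.
(a,b)_7: α=9, u≡2; β=6, v≡4 (mod 7); (2|7)=+1, (4|7)=+1; sign (−1)^0·+1^6·+1^9 = +1.
(a,b)_23: α=3, u≡19; β=2, v≡14 (mod 23); (19|23)=-1, (14|23)=-1; sign (−1)^0·-1^2·-1^3 = -1.
(a,b)_11: α=-2, u≡9; β=0, v≡10 (mod 11); (9|11)=+1, (10|11)=-1; sign (−1)^0·+1^0·-1^-2 = +1.
(a,b)_17: α=2, u≡16; β=1, v≡11 (mod 17); (16|17)=+1, (11|17)=-1; sign (−1)^0·+1^1·-1^2 = +1.
|Ram(-6118, 51)| = 4, even; anisotropic at {2, 3, 19, 23}.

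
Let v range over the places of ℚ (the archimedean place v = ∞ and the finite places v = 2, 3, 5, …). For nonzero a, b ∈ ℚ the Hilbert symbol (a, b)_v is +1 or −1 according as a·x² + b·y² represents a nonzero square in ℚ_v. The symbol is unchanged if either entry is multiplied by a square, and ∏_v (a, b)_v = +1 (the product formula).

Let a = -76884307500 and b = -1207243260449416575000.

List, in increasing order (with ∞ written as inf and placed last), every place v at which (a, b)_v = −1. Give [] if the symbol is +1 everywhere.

[2, 5, 13, inf]

(a, b) ≡ (-5187, -14630) mod (ℚ^×)²; places V = {2, 3, 5, 7, 11, 13, 17, 19, ∞}.
(a,b)_3: α=1, u≡2; β=2, v≡1 (mod 3); (2|3)=-1, (1|3)=+1; sign (−1)^0·-1^2·+1^1 = +1.
(a,b)_5: α=4, u≡3; β=5, v≡1 (mod 5); (3|5)=-1, (1|5)=+1; sign (−1)^0·-1^5·+1^4 = -1.
(a,b)_∞: sgn(-5187)=−, sgn(-14630)=−, so -1.
(a,b)_2: α=2, β=3; u≡5, v≡5 (mod 8); ε(u)ε(v)=0·0, αω(v)=2·1, βω(u)=3·1; sum ≡ 1  ⇒  -1.
(a,b)_19: α=1, u≡18; β=3, v≡11 (mod 19); (18|19)=-1, (11|19)=+1; sign (−1)^1·-1^3·+1^1 = +1.
(a,b)_7: α=3, u≡2; β=5, v≡3 (mod 7); (2|7)=+1, (3|7)=-1; sign (−1)^1·+1^5·-1^3 = +1.
(a,b)_17: α=0, u≡8; β=2, v≡3 (mod 17); (8|17)=+1, (3|17)=-1; sign (−1)^0·+1^2·-1^0 = +1.
(a,b)_11: α=2, u≡9; β=5, v≡9 (mod 11); (9|11)=+1, (9|11)=+1; sign (−1)^0·+1^5·+1^2 = +1.
(a,b)_13: α=1, u≡3; β=0, v≡8 (mod 13); (3|13)=+1, (8|13)=-1; sign (−1)^0·+1^0·-1^1 = -1.
|Ram(-5187, -14630)| = 4, even; anisotropic at {2, 5, 13, ∞}.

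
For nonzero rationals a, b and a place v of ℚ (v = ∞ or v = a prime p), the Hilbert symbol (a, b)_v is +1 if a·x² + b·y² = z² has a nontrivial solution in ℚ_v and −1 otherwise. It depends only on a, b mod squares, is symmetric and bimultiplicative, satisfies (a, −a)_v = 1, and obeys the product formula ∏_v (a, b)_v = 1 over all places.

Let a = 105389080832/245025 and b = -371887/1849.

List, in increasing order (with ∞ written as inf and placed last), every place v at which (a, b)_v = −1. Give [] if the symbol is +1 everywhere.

[17, 37]

Mod squares: a ≡ 17, b ≡ -703. Check v ∈ {∞, 2, 3, 5, 7, 11, 17, 19, 23, 37, 43}.
v=19: a=19^2·(≡11), b=19^1·(≡9) mod 19; (11|19)=+1, (9|19)=+1; (−1)^{2·1·9}·(+1)^1·(+1)^2 = +1.
v=37: a=37^2·(≡13), b=37^1·(≡24) mod 37; (13|37)=-1, (24|37)=-1; (−1)^{2·1·18}·(-1)^1·(-1)^2 = -1.
v=5: a=5^-2·(≡2), b=5^0·(≡2) mod 5; (2|5)=-1, (2|5)=-1; (−1)^{-2·0·2}·(-1)^0·(-1)^-2 = +1.
v=2: v_2(a)=8, v_2(b)=0; units ≡ 1, 1 (mod 8); ε·ε+αω+βω = 0·0+8·0+0·0 ≡ 0  ⇒  (a,b)_2 = +1.
v=43: a=43^0·(≡10), b=43^-2·(≡20) mod 43; (10|43)=+1, (20|43)=-1; (−1)^{0·-2·21}·(+1)^-2·(-1)^0 = +1.
v=∞: 17 > 0 and -703 < 0  ⇒  (a,b)_∞ = +1.
v=23: a=23^0·(≡20), b=23^2·(≡19) mod 23; (20|23)=-1, (19|23)=-1; (−1)^{0·2·11}·(-1)^2·(-1)^0 = +1.
v=7: a=7^2·(≡6), b=7^0·(≡2) mod 7; (6|7)=-1, (2|7)=+1; (−1)^{2·0·3}·(-1)^0·(+1)^2 = +1.
v=3: a=3^-4·(≡2), b=3^0·(≡2) mod 3; (2|3)=-1, (2|3)=-1; (−1)^{-4·0·1}·(-1)^0·(-1)^-4 = +1.
v=17: a=17^1·(≡16), b=17^0·(≡3) mod 17; (16|17)=+1, (3|17)=-1; (−1)^{1·0·8}·(+1)^0·(-1)^1 = -1.
v=11: a=11^-2·(≡2), b=11^0·(≡1) mod 11; (2|11)=-1, (1|11)=+1; (−1)^{-2·0·5}·(-1)^0·(+1)^-2 = +1.
Ram(17, -703) = {17, 37}; no ℚ_17-point on the conic.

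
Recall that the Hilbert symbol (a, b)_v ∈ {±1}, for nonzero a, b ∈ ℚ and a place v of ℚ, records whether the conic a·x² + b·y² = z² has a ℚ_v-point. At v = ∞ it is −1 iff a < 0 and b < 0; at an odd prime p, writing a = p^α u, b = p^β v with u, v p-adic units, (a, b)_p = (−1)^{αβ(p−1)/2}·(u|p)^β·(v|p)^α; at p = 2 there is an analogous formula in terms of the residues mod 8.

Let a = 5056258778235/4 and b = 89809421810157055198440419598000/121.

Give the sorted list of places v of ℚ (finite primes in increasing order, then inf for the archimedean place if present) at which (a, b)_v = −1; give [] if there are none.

[2, 5, 7, 17, 19, 41]

(a, b) ≡ (1156435, 24395) mod (ℚ^×)²; places V = {2, 3, 5, 7, 11, 17, 19, 37, 41, 47, ∞}.
(a,b)_7: α=1, u≡5; β=3, v≡5 (mod 7); (5|7)=-1, (5|7)=-1; sign (−1)^1·-1^3·-1^1 = -1.
(a,b)_37: α=1, u≡4; β=2, v≡7 (mod 37); (4|37)=+1, (7|37)=+1; sign (−1)^0·+1^2·+1^1 = +1.
(a,b)_∞: sgn(1156435)=+, sgn(24395)=+, so +1.
(a,b)_5: α=1, u≡3; β=3, v≡4 (mod 5); (3|5)=-1, (4|5)=+1; sign (−1)^0·-1^3·+1^1 = -1.
(a,b)_47: α=1, u≡25; β=2, v≡8 (mod 47); (25|47)=+1, (8|47)=+1; sign (−1)^0·+1^2·+1^1 = +1.
(a,b)_19: α=1, u≡2; β=2, v≡8 (mod 19); (2|19)=-1, (8|19)=-1; sign (−1)^0·-1^2·-1^1 = -1.
(a,b)_3: α=2, u≡1; β=6, v≡2 (mod 3); (1|3)=+1, (2|3)=-1; sign (−1)^0·+1^6·-1^2 = +1.
(a,b)_41: α=2, u≡12; β=5, v≡40 (mod 41); (12|41)=-1, (40|41)=+1; sign (−1)^0·-1^5·+1^2 = -1.
(a,b)_11: α=0, u≡4; β=-2, v≡2 (mod 11); (4|11)=+1, (2|11)=-1; sign (−1)^0·+1^-2·-1^0 = +1.
(a,b)_17: α=2, u≡6; β=5, v≡12 (mod 17); (6|17)=-1, (12|17)=-1; sign (−1)^0·-1^5·-1^2 = -1.
(a,b)_2: α=-2, β=4; u≡3, v≡3 (mod 8); ε(u)ε(v)=1·1, αω(v)=-2·1, βω(u)=4·1; sum ≡ 1  ⇒  -1.
|Ram(1156435, 24395)| = 6, even; anisotropic at {2, 5, 7, 17, 19, 41}.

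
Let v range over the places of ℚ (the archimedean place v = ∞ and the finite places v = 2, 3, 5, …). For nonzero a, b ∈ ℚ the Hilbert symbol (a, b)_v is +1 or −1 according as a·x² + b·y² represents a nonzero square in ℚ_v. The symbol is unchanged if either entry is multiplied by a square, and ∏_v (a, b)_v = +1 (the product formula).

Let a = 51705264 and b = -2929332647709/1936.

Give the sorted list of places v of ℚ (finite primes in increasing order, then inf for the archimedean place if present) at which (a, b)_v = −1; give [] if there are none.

[2, 13, 31, 47]

(a, b) ≡ (3231579, -100178949) mod (ℚ^×)²; places V = {2, 3, 11, 13, 19, 31, 41, 43, 47, ∞}.
(a,b)_11: α=0, u≡6; β=-2, v≡1 (mod 11); (6|11)=-1, (1|11)=+1; sign (−1)^0·-1^-2·+1^0 = +1.
(a,b)_13: α=1, u≡4; β=1, v≡5 (mod 13); (4|13)=+1, (5|13)=-1; sign (−1)^0·+1^1·-1^1 = -1.
(a,b)_43: α=1, u≡39; β=1, v≡40 (mod 43); (39|43)=-1, (40|43)=+1; sign (−1)^1·-1^1·+1^1 = +1.
(a,b)_3: α=1, u≡1; β=5, v≡2 (mod 3); (1|3)=+1, (2|3)=-1; sign (−1)^1·+1^5·-1^1 = +1.
(a,b)_31: α=0, u≡23; β=1, v≡18 (mod 31); (23|31)=-1, (18|31)=+1; sign (−1)^0·-1^1·+1^0 = -1.
(a,b)_2: α=4, β=-4; u≡3, v≡3 (mod 8); ε(u)ε(v)=1·1, αω(v)=4·1, βω(u)=-4·1; sum ≡ 1  ⇒  -1.
(a,b)_19: α=0, u≡13; β=2, v≡3 (mod 19); (13|19)=-1, (3|19)=-1; sign (−1)^0·-1^2·-1^0 = +1.
(a,b)_41: α=1, u≡26; β=1, v≡19 (mod 41); (26|41)=-1, (19|41)=-1; sign (−1)^0·-1^1·-1^1 = +1.
(a,b)_47: α=1, u≡30; β=1, v≡39 (mod 47); (30|47)=-1, (39|47)=-1; sign (−1)^1·-1^1·-1^1 = -1.
(a,b)_∞: sgn(3231579)=+, sgn(-100178949)=−, so +1.
(3231579, -100178949 / ℚ) ramifies at {2, 13, 31, 47}: a division algebra.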